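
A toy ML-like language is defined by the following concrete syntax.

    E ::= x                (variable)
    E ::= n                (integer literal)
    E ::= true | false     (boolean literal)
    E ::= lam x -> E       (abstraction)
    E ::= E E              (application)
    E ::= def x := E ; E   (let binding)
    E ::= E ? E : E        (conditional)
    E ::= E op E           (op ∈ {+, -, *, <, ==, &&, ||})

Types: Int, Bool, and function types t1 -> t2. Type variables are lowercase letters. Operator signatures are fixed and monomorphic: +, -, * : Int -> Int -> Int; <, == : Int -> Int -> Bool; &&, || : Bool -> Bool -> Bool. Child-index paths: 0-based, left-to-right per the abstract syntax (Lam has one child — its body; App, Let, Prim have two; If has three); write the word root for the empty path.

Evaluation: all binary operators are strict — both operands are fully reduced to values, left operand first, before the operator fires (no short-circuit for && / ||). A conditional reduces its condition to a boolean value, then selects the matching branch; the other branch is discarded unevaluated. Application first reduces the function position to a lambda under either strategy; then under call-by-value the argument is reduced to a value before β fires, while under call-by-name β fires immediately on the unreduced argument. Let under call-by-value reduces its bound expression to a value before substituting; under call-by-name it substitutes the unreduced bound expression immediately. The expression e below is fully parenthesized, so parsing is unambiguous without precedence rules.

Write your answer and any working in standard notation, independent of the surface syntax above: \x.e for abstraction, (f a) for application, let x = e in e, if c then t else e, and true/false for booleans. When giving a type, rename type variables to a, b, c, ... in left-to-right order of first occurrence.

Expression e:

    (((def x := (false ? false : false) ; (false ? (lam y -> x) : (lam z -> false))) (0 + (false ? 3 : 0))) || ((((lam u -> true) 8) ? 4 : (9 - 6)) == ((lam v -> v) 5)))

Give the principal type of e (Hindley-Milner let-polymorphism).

Answer: Bool

Working:
  unify Bool ~ Bool
  unify Bool ~ Bool
let x : Bool
  unify Bool ~ Bool
x : Bool
\y._ : a -> Bool
\z._ : b -> Bool
  unify a -> Bool ~ b -> Bool
  unify a ~ b
  unify Bool ~ Bool
  unify Int ~ Int
  unify Bool ~ Bool
  unify Int ~ Int
  unify Int ~ Int
  unify b -> Bool ~ Int -> c
  unify b ~ Int
  unify Bool ~ c
_ _ : Bool
  unify Bool ~ Bool
\u._ : d -> Bool
  unify d -> Bool ~ Int -> e
  unify d ~ Int
  unify Bool ~ e
_ _ : Bool
  unify Bool ~ Bool
  unify Int ~ Int
  unify Int ~ Int
  unify Int ~ Int
  unify Int ~ Int
v : f
\v._ : f -> f
  unify f -> f ~ Int -> g
  unify f ~ Int
  unify Int ~ g
_ _ : Int
  unify Int ~ Int
  unify Bool ~ Bool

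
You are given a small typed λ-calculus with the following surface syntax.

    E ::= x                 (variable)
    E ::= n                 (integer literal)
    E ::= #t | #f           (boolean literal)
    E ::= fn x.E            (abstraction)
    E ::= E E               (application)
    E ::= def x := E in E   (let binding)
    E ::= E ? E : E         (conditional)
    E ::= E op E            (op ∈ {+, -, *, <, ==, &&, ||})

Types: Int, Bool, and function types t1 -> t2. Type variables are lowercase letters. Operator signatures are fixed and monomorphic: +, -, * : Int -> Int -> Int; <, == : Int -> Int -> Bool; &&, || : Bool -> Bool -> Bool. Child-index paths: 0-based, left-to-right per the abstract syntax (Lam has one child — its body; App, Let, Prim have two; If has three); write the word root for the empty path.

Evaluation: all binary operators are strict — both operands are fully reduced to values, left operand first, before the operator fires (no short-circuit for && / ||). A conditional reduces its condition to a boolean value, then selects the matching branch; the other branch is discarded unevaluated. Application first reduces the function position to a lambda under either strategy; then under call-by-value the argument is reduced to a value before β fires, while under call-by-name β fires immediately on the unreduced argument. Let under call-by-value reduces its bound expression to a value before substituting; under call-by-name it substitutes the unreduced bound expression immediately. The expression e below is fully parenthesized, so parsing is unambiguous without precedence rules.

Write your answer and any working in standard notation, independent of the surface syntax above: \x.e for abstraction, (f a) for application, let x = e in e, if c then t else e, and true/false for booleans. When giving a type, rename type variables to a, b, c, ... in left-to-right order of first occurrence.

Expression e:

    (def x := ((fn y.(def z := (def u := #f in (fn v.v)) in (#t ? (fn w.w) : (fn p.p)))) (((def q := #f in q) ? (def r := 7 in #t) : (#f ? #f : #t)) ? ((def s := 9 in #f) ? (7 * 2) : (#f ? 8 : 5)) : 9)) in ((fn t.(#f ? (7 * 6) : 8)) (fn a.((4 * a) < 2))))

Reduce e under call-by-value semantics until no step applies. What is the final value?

Derivation:
step 0: (let x = ((\y.(let z = (let u = false in (\v.v)) in (if true then (\w.w) else (\p.p)))) (if (if (let q = false in q) then (let r = 7 in true) else (if false then false else true)) then (if (let s = 9 in false) then (7 * 2) else (if false then 8 else 5)) else 9)) in ((\t.(if false then (7 * 6) else 8)) (\a.((4 * a) < 2))))
step 1: [let@0.1.0.0] (let x = ((\y.(let z = (let u = false in (\v.v)) in (if true then (\w.w) else (\p.p)))) (if (if false then (let r = 7 in true) else (if false then false else true)) then (if (let s = 9 in false) then (7 * 2) else (if false then 8 else 5)) else 9)) in ((\t.(if false then (7 * 6) else 8)) (\a.((4 * a) < 2))))
step 2: [if@0.1.0] (let x = ((\y.(let z = (let u = false in (\v.v)) in (if true then (\w.w) else (\p.p)))) (if (if false then false else true) then (if (let s = 9 in false) then (7 * 2) else (if false then 8 else 5)) else 9)) in ((\t.(if false then (7 * 6) else 8)) (\a.((4 * a) < 2))))
step 3: [if@0.1.0] (let x = ((\y.(let z = (let u = false in (\v.v)) in (if true then (\w.w) else (\p.p)))) (if true then (if (let s = 9 in false) then (7 * 2) else (if false then 8 else 5)) else 9)) in ((\t.(if false then (7 * 6) else 8)) (\a.((4 * a) < 2))))
step 4: [if@0.1] (let x = ((\y.(let z = (let u = false in (\v.v)) in (if true then (\w.w) else (\p.p)))) (if (let s = 9 in false) then (7 * 2) else (if false then 8 else 5))) in ((\t.(if false then (7 * 6) else 8)) (\a.((4 * a) < 2))))
step 5: [let@0.1.0] (let x = ((\y.(let z = (let u = false in (\v.v)) in (if true then (\w.w) else (\p.p)))) (if false then (7 * 2) else (if false then 8 else 5))) in ((\t.(if false then (7 * 6) else 8)) (\a.((4 * a) < 2))))
step 6: [if@0.1] (let x = ((\y.(let z = (let u = false in (\v.v)) in (if true then (\w.w) else (\p.p)))) (if false then 8 else 5)) in ((\t.(if false then (7 * 6) else 8)) (\a.((4 * a) < 2))))
step 7: [if@0.1] (let x = ((\y.(let z = (let u = false in (\v.v)) in (if true then (\w.w) else (\p.p)))) 5) in ((\t.(if false then (7 * 6) else 8)) (\a.((4 * a) < 2))))
step 8: [beta@0] (let x = (let z = (let u = false in (\v.v)) in (if true then (\w.w) else (\p.p))) in ((\t.(if false then (7 * 6) else 8)) (\a.((4 * a) < 2))))
step 9: [let@0.0] (let x = (let z = (\v.v) in (if true then (\w.w) else (\p.p))) in ((\t.(if false then (7 * 6) else 8)) (\a.((4 * a) < 2))))
step 10: [let@0] (let x = (if true then (\w.w) else (\p.p)) in ((\t.(if false then (7 * 6) else 8)) (\a.((4 * a) < 2))))
step 11: [if@0] (let x = (\w.w) in ((\t.(if false then (7 * 6) else 8)) (\a.((4 * a) < 2))))
step 12: [let@root] ((\t.(if false then (7 * 6) else 8)) (\a.((4 * a) < 2)))
step 13: [beta@root] (if false then (7 * 6) else 8)
step 14: [if@root] 8

Answer: 8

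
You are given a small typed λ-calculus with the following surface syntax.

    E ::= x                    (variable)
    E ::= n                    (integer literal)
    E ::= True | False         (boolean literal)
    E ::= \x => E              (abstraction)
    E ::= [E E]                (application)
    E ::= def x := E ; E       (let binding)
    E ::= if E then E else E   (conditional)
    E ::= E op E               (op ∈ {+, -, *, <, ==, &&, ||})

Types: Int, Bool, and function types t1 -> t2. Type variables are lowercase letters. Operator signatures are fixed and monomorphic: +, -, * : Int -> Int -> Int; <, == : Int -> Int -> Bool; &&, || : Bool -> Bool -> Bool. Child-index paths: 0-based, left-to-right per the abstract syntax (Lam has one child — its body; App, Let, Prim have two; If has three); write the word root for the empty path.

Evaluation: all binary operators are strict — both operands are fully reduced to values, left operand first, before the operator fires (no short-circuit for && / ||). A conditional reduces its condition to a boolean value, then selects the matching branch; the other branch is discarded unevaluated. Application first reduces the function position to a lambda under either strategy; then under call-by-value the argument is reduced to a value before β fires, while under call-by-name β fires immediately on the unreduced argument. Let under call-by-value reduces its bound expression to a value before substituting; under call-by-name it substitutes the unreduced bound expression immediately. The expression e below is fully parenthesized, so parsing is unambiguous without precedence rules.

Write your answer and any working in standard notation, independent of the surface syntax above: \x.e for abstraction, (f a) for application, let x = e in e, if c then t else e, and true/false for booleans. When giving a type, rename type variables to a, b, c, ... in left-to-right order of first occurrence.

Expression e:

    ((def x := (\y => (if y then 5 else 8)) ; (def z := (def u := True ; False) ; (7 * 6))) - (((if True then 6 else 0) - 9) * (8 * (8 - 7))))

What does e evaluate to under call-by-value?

Answer: 66

Derivation:
step 0: ((let x = (\y.(if y then 5 else 8)) in (let z = (let u = true in false) in (7 * 6))) - (((if true then 6 else 0) - 9) * (8 * (8 - 7))))
step 1: [let@0] ((let z = (let u = true in false) in (7 * 6)) - (((if true then 6 else 0) - 9) * (8 * (8 - 7))))
step 2: [let@0.0] ((let z = false in (7 * 6)) - (((if true then 6 else 0) - 9) * (8 * (8 - 7))))
step 3: [let@0] ((7 * 6) - (((if true then 6 else 0) - 9) * (8 * (8 - 7))))
step 4: [delta@0] (42 - (((if true then 6 else 0) - 9) * (8 * (8 - 7))))
step 5: [if@1.0.0] (42 - ((6 - 9) * (8 * (8 - 7))))
step 6: [delta@1.0] (42 - (-3 * (8 * (8 - 7))))
step 7: [delta@1.1.1] (42 - (-3 * (8 * 1)))
step 8: [delta@1.1] (42 - (-3 * 8))
step 9: [delta@1] (42 - -24)
step 10: [delta@root] 66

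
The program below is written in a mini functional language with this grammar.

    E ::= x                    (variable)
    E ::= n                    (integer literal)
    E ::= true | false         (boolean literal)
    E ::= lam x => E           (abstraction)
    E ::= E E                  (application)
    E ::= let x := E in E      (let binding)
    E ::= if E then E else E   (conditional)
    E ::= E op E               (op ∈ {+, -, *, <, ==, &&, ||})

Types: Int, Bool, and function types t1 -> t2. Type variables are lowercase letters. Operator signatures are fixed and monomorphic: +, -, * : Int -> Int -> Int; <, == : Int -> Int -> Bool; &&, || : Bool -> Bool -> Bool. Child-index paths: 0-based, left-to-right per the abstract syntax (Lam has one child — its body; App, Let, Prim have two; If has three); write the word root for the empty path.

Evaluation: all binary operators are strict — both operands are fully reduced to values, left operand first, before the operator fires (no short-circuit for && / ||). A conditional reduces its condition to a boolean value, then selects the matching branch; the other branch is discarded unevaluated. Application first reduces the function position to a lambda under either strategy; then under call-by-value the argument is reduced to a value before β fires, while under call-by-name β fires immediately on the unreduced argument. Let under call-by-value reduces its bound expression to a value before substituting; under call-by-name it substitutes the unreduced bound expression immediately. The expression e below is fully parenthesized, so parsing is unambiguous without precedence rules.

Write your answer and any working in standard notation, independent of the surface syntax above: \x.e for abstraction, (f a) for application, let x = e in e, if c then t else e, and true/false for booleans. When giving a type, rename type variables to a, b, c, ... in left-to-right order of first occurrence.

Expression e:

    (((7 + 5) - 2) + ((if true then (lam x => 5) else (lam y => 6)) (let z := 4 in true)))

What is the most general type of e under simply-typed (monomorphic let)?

Derivation:
  unify Int ~ Int
  unify Int ~ Int
  unify Int ~ Int
  unify Int ~ Int
  unify Int ~ Int
  unify Bool ~ Bool
\x._ : a -> Int
\y._ : b -> Int
  unify a -> Int ~ b -> Int
  unify a ~ b
  unify Int ~ Int
let z : Int
  unify b -> Int ~ Bool -> c
  unify b ~ Bool
  unify Int ~ c
_ _ : Int
  unify Int ~ Int

Answer: Int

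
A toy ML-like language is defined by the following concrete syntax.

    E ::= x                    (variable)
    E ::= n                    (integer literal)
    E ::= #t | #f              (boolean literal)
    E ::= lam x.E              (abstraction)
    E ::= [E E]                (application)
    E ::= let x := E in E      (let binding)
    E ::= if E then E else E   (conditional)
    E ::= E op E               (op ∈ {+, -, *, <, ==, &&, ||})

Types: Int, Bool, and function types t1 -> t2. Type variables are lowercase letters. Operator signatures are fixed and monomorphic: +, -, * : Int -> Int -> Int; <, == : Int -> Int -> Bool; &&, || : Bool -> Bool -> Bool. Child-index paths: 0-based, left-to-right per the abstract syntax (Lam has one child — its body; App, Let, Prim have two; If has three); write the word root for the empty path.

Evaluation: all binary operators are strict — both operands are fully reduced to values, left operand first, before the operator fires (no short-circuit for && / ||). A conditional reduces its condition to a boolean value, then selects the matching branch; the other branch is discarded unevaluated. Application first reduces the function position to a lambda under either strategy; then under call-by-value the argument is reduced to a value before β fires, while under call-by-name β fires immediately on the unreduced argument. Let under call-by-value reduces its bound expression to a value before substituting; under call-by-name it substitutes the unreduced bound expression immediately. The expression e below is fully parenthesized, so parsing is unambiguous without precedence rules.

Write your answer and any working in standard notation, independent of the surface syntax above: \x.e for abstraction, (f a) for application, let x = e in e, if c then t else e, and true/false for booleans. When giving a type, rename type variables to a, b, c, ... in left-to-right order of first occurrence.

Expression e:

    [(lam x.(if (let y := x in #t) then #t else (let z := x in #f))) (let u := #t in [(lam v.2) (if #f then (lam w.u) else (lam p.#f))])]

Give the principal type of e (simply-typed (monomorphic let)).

Trace:
x : a
let y : a
  unify Bool ~ Bool
x : a
let z : a
  unify Bool ~ Bool
\x._ : a -> Bool
let u : Bool
\v._ : b -> Int
  unify Bool ~ Bool
u : Bool
\w._ : c -> Bool
\p._ : d -> Bool
  unify c -> Bool ~ d -> Bool
  unify c ~ d
  unify Bool ~ Bool
  unify b -> Int ~ (d -> Bool) -> e
  unify b ~ d -> Bool
  unify Int ~ e
_ _ : Int
  unify a -> Bool ~ Int -> f
  unify a ~ Int
  unify Bool ~ f
_ _ : Bool

Answer: Bool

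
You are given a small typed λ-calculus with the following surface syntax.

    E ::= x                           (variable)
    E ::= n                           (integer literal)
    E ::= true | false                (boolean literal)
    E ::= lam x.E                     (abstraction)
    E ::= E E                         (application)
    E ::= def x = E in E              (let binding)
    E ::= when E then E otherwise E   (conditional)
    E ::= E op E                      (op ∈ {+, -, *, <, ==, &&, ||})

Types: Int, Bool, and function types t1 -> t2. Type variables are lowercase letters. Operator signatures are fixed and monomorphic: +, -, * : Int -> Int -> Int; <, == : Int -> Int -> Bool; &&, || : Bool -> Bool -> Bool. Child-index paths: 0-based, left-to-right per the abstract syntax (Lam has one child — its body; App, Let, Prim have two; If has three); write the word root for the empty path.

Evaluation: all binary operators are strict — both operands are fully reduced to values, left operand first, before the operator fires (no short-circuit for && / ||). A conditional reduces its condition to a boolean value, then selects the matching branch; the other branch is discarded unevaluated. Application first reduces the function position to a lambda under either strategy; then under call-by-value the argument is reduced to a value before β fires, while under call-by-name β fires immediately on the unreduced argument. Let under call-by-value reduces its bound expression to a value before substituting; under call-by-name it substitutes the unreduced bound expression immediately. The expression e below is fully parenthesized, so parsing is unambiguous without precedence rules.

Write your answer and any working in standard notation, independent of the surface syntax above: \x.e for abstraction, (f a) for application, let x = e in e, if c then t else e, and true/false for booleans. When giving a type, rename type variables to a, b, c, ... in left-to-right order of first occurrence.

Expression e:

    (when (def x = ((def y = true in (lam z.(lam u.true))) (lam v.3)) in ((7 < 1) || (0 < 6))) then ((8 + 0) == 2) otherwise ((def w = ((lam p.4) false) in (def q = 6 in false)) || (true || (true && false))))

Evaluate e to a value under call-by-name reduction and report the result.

Trace:
step 0: (if (let x = ((let y = true in (\z.(\u.true))) (\v.3)) in ((7 < 1) || (0 < 6))) then ((8 + 0) == 2) else ((let w = ((\p.4) false) in (let q = 6 in false)) || (true || (true && false))))
step 1: [let@0] (if ((7 < 1) || (0 < 6)) then ((8 + 0) == 2) else ((let w = ((\p.4) false) in (let q = 6 in false)) || (true || (true && false))))
step 2: [delta@0.0] (if (false || (0 < 6)) then ((8 + 0) == 2) else ((let w = ((\p.4) false) in (let q = 6 in false)) || (true || (true && false))))
step 3: [delta@0.1] (if (false || true) then ((8 + 0) == 2) else ((let w = ((\p.4) false) in (let q = 6 in false)) || (true || (true && false))))
step 4: [delta@0] (if true then ((8 + 0) == 2) else ((let w = ((\p.4) false) in (let q = 6 in false)) || (true || (true && false))))
step 5: [if@root] ((8 + 0) == 2)
step 6: [delta@0] (8 == 2)
step 7: [delta@root] false

Answer: false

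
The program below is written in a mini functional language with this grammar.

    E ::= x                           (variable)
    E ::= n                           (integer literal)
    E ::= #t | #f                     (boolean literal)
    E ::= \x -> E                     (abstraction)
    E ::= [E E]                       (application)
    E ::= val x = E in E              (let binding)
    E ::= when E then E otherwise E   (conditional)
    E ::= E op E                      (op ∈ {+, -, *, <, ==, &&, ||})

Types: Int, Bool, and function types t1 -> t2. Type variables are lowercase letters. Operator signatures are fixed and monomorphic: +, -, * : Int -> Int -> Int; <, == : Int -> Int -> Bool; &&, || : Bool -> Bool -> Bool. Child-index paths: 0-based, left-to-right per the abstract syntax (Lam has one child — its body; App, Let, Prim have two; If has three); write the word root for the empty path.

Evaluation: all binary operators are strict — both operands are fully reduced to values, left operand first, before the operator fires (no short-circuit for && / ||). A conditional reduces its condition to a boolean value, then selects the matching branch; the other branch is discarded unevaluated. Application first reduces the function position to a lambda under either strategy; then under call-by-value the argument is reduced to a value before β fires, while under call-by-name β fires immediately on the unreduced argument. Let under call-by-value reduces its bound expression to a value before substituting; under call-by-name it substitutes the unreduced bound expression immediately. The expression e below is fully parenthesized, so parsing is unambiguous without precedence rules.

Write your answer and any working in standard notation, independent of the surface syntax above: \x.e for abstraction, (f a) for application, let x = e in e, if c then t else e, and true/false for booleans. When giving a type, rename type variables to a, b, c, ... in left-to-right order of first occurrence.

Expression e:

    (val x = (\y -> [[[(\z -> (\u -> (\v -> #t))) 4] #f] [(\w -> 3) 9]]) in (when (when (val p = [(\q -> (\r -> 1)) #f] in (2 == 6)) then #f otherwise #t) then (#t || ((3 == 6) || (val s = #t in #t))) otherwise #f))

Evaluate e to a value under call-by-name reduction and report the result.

Derivation:
step 0: (let x = (\y.((((\z.(\u.(\v.true))) 4) false) ((\w.3) 9))) in (if (if (let p = ((\q.(\r.1)) false) in (2 == 6)) then false else true) then (true || ((3 == 6) || (let s = true in true))) else false))
step 1: [let@root] (if (if (let p = ((\q.(\r.1)) false) in (2 == 6)) then false else true) then (true || ((3 == 6) || (let s = true in true))) else false)
step 2: [let@0.0] (if (if (2 == 6) then false else true) then (true || ((3 == 6) || (let s = true in true))) else false)
step 3: [delta@0.0] (if (if false then false else true) then (true || ((3 == 6) || (let s = true in true))) else false)
step 4: [if@0] (if true then (true || ((3 == 6) || (let s = true in true))) else false)
step 5: [if@root] (true || ((3 == 6) || (let s = true in true)))
step 6: [delta@1.0] (true || (false || (let s = true in true)))
step 7: [let@1.1] (true || (false || true))
step 8: [delta@1] (true || true)
step 9: [delta@root] true

Answer: true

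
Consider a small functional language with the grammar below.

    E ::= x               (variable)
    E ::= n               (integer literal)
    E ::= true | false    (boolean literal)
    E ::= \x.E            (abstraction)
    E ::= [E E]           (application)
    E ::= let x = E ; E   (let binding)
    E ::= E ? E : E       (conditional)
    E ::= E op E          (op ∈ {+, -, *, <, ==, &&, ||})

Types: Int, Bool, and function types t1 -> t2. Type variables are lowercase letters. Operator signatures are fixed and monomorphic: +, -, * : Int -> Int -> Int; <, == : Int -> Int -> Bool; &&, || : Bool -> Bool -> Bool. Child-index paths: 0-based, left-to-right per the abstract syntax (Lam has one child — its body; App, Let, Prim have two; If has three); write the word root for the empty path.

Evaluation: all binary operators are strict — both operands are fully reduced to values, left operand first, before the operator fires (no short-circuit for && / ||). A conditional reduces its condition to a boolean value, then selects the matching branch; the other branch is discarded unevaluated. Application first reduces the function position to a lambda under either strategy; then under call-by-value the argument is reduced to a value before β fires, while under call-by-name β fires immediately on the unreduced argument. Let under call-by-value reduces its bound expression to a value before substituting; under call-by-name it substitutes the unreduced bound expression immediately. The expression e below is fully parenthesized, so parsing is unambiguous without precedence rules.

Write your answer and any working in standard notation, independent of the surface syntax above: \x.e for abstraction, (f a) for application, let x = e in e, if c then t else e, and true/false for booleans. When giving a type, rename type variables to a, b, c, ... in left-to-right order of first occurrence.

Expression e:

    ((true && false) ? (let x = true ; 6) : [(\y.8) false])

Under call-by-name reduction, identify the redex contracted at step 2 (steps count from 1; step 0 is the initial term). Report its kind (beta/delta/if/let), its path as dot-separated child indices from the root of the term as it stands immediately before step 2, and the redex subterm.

Answer: if at root : (if false then (let x = true in 6) else ((\y.8) false))

Trace:
step 0: (if (true && false) then (let x = true in 6) else ((\y.8) false))
step 1: [delta@0] (if false then (let x = true in 6) else ((\y.8) false))
step 2: [if@root] ((\y.8) false)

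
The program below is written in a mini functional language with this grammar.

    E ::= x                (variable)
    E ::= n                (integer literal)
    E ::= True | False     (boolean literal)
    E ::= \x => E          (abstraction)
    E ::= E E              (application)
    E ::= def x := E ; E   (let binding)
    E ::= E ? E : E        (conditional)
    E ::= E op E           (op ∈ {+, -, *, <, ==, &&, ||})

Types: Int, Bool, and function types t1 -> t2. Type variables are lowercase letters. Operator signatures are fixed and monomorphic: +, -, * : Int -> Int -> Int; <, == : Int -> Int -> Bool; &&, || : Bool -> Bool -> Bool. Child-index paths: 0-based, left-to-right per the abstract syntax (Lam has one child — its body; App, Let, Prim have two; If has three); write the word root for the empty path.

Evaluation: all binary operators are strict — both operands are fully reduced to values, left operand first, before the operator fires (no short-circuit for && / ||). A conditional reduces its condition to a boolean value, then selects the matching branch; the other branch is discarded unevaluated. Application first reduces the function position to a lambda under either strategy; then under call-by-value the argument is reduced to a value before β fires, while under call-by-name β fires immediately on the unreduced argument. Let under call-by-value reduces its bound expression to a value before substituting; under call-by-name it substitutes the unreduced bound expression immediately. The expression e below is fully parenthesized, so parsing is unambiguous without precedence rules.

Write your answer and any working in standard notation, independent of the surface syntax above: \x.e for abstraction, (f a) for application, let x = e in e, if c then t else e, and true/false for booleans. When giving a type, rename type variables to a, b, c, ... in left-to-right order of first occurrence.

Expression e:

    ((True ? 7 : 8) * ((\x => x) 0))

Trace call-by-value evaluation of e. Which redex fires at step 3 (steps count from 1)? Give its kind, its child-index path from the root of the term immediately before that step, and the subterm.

Answer: delta at root : (7 * 0)

Working:
step 0: ((if true then 7 else 8) * ((\x.x) 0))
step 1: [if@0] (7 * ((\x.x) 0))
step 2: [beta@1] (7 * 0)
step 3: [delta@root] 0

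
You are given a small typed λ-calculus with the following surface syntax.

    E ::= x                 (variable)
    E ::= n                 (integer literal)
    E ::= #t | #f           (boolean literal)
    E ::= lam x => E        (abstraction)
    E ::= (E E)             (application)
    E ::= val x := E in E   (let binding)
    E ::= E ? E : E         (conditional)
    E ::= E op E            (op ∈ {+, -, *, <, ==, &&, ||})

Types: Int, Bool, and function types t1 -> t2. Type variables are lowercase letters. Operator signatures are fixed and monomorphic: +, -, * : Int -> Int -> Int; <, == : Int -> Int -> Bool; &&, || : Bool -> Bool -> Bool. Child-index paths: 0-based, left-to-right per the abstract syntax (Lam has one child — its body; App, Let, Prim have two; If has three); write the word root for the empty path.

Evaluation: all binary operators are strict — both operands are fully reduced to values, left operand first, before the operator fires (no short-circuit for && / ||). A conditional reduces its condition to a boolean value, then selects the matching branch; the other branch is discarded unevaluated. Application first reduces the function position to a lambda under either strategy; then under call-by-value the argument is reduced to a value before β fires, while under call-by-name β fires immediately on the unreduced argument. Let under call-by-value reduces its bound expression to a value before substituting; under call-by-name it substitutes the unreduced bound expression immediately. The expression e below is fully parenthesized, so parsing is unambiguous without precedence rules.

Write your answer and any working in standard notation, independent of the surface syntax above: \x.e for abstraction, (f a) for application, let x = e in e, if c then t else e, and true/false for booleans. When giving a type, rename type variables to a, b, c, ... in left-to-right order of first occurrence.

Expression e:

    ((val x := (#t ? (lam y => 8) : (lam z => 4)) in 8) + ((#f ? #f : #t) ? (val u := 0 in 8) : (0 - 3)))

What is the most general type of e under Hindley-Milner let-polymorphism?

Answer: Int

Trace:
  unify Bool ~ Bool
\y._ : a -> Int
\z._ : b -> Int
  unify a -> Int ~ b -> Int
  unify a ~ b
  unify Int ~ Int
let x : forall. b -> Int
  unify Int ~ Int
  unify Bool ~ Bool
  unify Bool ~ Bool
  unify Bool ~ Bool
let u : Int
  unify Int ~ Int
  unify Int ~ Int
  unify Int ~ Int
  unify Int ~ Int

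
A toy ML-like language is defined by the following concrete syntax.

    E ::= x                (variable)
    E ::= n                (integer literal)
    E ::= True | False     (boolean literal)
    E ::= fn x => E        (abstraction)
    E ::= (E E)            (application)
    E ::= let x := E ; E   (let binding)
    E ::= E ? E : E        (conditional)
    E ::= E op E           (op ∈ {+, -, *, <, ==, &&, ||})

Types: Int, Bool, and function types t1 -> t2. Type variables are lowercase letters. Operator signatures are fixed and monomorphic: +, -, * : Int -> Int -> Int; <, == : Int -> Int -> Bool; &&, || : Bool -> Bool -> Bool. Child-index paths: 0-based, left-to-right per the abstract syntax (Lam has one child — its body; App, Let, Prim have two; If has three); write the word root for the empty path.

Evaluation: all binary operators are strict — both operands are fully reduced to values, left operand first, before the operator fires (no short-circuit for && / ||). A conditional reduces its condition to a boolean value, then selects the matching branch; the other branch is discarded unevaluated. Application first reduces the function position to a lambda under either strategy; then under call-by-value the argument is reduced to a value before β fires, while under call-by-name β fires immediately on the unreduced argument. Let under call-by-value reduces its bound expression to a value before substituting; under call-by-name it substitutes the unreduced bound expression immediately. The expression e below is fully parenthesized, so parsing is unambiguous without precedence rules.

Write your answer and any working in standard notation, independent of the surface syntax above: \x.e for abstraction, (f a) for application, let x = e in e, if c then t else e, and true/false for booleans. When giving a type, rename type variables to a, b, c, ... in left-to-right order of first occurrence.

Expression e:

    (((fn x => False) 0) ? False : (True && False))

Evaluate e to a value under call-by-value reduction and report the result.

Derivation:
step 0: (if ((\x.false) 0) then false else (true && false))
step 1: [beta@0] (if false then false else (true && false))
step 2: [if@root] (true && false)
step 3: [delta@root] false

Answer: false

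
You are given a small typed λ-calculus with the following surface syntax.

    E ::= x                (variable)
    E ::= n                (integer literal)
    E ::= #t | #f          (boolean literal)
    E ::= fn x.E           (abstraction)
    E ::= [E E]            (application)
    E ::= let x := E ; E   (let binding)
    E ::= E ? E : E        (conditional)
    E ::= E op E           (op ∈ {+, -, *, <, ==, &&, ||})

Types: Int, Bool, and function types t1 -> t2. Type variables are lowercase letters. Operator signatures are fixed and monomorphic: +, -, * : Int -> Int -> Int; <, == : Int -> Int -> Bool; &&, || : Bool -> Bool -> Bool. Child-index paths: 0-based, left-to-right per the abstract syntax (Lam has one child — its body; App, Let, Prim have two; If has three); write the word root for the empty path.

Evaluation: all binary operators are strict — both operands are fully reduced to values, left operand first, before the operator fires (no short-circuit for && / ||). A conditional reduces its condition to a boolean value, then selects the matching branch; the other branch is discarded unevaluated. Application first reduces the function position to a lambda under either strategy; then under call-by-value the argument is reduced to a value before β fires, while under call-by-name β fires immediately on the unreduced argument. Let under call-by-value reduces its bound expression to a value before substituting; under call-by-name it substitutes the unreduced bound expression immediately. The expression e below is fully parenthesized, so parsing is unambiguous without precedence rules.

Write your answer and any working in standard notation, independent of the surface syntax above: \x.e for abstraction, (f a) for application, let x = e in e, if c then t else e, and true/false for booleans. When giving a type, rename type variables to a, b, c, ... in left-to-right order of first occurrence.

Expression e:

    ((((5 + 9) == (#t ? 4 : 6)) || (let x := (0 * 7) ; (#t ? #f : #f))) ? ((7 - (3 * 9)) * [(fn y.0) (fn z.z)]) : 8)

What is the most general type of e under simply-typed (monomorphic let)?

Trace:
  unify Int ~ Int
  unify Int ~ Int
  unify Int ~ Int
  unify Bool ~ Bool
  unify Int ~ Int
  unify Int ~ Int
  unify Bool ~ Bool
  unify Int ~ Int
  unify Int ~ Int
let x : Int
  unify Bool ~ Bool
  unify Bool ~ Bool
  unify Bool ~ Bool
  unify Bool ~ Bool
  unify Int ~ Int
  unify Int ~ Int
  unify Int ~ Int
  unify Int ~ Int
  unify Int ~ Int
\y._ : a -> Int
z : b
\z._ : b -> b
  unify a -> Int ~ (b -> b) -> c
  unify a ~ b -> b
  unify Int ~ c
_ _ : Int
  unify Int ~ Int
  unify Int ~ Int

Answer: Int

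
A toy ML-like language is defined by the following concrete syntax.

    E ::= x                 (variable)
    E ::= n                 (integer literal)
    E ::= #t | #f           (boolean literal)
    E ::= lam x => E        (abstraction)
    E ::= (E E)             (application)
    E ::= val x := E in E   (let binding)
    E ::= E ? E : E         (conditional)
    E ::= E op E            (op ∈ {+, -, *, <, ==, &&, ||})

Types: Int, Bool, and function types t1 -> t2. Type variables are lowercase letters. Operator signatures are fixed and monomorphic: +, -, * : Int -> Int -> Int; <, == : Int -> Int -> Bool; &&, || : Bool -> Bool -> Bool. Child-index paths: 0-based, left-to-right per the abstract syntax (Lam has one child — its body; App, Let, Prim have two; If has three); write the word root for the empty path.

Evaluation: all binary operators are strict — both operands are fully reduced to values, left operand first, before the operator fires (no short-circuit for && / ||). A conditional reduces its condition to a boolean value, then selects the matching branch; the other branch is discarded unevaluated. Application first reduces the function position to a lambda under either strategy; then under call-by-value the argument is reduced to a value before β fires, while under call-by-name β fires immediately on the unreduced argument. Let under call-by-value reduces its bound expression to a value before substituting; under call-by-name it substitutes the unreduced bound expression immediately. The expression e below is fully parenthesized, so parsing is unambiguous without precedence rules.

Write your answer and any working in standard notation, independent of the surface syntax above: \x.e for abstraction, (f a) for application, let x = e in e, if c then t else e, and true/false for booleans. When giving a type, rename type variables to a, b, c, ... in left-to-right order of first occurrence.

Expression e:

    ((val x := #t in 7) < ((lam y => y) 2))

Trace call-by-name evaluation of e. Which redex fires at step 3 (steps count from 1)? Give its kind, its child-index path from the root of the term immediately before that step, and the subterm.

Working:
step 0: ((let x = true in 7) < ((\y.y) 2))
step 1: [let@0] (7 < ((\y.y) 2))
step 2: [beta@1] (7 < 2)
step 3: [delta@root] false

Answer: delta at root : (7 < 2)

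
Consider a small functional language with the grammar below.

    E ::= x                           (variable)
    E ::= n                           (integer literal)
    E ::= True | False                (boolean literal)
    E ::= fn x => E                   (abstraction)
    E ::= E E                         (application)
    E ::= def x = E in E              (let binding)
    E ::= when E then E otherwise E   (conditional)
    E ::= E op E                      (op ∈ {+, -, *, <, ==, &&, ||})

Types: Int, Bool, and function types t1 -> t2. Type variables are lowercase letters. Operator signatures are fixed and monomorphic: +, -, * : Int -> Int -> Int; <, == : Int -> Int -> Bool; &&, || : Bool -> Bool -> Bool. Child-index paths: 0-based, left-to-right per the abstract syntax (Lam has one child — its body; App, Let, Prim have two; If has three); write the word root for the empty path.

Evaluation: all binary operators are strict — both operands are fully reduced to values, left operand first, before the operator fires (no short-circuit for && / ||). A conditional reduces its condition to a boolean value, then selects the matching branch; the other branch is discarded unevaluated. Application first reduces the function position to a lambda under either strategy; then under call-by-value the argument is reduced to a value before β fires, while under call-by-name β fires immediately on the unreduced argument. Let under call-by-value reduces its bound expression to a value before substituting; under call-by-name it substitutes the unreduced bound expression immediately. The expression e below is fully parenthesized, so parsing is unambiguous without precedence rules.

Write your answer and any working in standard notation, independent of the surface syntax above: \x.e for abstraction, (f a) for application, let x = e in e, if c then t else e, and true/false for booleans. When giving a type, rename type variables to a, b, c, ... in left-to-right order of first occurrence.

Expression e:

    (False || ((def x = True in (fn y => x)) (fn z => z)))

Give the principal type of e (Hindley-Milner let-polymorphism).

Answer: Bool

Derivation:
  unify Bool ~ Bool
let x : Bool
x : Bool
\y._ : a -> Bool
z : b
\z._ : b -> b
  unify a -> Bool ~ (b -> b) -> c
  unify a ~ b -> b
  unify Bool ~ c
_ _ : Bool
  unify Bool ~ Bool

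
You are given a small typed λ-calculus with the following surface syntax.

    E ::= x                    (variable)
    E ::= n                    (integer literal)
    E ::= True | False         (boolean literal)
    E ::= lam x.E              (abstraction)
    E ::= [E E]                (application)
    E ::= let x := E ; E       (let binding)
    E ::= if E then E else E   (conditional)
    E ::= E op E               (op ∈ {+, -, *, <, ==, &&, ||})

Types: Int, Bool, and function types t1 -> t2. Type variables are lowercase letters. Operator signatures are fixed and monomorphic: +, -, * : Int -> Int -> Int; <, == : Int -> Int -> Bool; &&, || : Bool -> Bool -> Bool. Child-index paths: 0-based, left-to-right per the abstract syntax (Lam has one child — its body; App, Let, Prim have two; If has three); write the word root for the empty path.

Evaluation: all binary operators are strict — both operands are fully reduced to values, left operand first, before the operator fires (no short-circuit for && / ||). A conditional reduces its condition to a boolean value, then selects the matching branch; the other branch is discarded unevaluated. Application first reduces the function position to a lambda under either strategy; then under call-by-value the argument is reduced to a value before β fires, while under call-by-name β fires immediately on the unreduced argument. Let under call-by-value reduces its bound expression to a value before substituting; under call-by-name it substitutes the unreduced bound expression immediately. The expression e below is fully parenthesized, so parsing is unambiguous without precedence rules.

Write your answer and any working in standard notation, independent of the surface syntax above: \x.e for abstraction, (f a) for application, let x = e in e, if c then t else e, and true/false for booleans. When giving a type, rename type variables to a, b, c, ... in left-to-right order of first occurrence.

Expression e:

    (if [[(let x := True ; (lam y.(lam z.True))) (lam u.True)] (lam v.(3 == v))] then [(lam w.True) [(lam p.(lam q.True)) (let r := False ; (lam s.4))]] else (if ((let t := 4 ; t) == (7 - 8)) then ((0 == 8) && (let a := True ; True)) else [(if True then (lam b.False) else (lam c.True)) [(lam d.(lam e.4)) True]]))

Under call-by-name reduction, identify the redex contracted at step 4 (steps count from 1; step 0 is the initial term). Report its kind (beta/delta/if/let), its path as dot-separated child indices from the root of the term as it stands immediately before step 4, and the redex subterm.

Answer: if at root : (if true then ((\w.true) ((\p.(\q.true)) (let r = false in (\s.4)))) else (if ((let t = 4 in t) == (7 - 8)) then ((0 == 8) && (let a = true in true)) else ((if true then (\b.false) else (\c.true)) ((\d.(\e.4)) true))))

Trace:
step 0: (if (((let x = true in (\y.(\z.true))) (\u.true)) (\v.(3 == v))) then ((\w.true) ((\p.(\q.true)) (let r = false in (\s.4)))) else (if ((let t = 4 in t) == (7 - 8)) then ((0 == 8) && (let a = true in true)) else ((if true then (\b.false) else (\c.true)) ((\d.(\e.4)) true))))
step 1: [let@0.0.0] (if (((\y.(\z.true)) (\u.true)) (\v.(3 == v))) then ((\w.true) ((\p.(\q.true)) (let r = false in (\s.4)))) else (if ((let t = 4 in t) == (7 - 8)) then ((0 == 8) && (let a = true in true)) else ((if true then (\b.false) else (\c.true)) ((\d.(\e.4)) true))))
step 2: [beta@0.0] (if ((\z.true) (\v.(3 == v))) then ((\w.true) ((\p.(\q.true)) (let r = false in (\s.4)))) else (if ((let t = 4 in t) == (7 - 8)) then ((0 == 8) && (let a = true in true)) else ((if true then (\b.false) else (\c.true)) ((\d.(\e.4)) true))))
step 3: [beta@0] (if true then ((\w.true) ((\p.(\q.true)) (let r = false in (\s.4)))) else (if ((let t = 4 in t) == (7 - 8)) then ((0 == 8) && (let a = true in true)) else ((if true then (\b.false) else (\c.true)) ((\d.(\e.4)) true))))
step 4: [if@root] ((\w.true) ((\p.(\q.true)) (let r = false in (\s.4))))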